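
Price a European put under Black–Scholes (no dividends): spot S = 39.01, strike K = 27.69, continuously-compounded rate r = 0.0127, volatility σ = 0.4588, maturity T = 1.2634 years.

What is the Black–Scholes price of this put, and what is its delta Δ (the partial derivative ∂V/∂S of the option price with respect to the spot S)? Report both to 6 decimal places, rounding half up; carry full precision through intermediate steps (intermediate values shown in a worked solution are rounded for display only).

price = 2.374809
Δ = -0.170145

σ√T = 0.4588·√1.2634 = 0.515696
d₁ = (ln(S/K) + (r+σ²/2)T) / (σ√T) = (ln(39.01/27.69) + (0.0127+0.4588²/2)·1.2634) / 0.515696 = (0.342747 + 0.149016) / 0.515696 = 0.953591
d₂ = d₁ − σ√T = 0.953591 − 0.515696 = 0.437895
e^{−rT} = e^{−0.0127·1.2634} = 0.984083
N(−d₁) = 0.170145,  N(−d₂) = 0.330731
Put price V = K·e^{−rT}·N(−d₂) − S·N(−d₁) = 9.012181 − 6.637371 = 2.374809
Δ = −N(−d₁) = -0.170145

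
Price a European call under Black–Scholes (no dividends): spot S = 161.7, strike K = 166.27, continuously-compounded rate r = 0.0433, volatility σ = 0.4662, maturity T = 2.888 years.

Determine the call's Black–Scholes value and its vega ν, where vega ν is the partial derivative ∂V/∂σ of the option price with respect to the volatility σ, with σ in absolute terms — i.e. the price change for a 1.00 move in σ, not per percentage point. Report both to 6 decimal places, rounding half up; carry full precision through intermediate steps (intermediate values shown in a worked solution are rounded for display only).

σ√T = 0.4662·√2.888 = 0.792266
d₁ = (ln(S/K) + (r+σ²/2)T) / (σ√T) = (ln(161.7/166.27) + (0.0433+0.4662²/2)·2.888) / 0.792266 = (-0.027870 + 0.438893) / 0.792266 = 0.518794
d₂ = d₁ − σ√T = 0.518794 − 0.792266 = -0.273472
e^{−rT} = e^{−0.0433·2.888} = 0.882452
N(d₁) = 0.698048,  N(d₂) = 0.392245
Call price V = S·N(d₁) − K·e^{−rT}·N(d₂) = 112.874327 − 57.552335 = 55.321992
φ(d₁) = (1/√(2π))·e^{−d₁²/2} = 0.348711
ν = S·φ(d₁)·√T = 95.823959

price = 55.321992
ν = 95.823959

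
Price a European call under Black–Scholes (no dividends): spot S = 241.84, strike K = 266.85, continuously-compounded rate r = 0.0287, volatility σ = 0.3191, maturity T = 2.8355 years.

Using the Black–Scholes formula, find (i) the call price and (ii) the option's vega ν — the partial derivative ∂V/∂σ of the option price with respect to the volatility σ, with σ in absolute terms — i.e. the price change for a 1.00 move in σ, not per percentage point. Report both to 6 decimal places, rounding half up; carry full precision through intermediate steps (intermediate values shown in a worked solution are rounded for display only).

σ√T = 0.3191·√2.8355 = 0.537331
d₁ = (ln(S/K) + (r+σ²/2)T) / (σ√T) = (ln(241.84/266.85) + (0.0287+0.3191²/2)·2.8355) / 0.537331 = (-0.098410 + 0.225741) / 0.537331 = 0.236969
d₂ = d₁ − σ√T = 0.236969 − 0.537331 = -0.300362
e^{−rT} = e^{−0.0287·2.8355} = 0.921844
N(d₁) = 0.593660,  N(d₂) = 0.381951
Call price V = S·N(d₁) − K·e^{−rT}·N(d₂) = 143.570617 − 93.957619 = 49.612998
φ(d₁) = (1/√(2π))·e^{−d₁²/2} = 0.387897
ν = S·φ(d₁)·√T = 157.964425

price = 49.612998
ν = 157.964425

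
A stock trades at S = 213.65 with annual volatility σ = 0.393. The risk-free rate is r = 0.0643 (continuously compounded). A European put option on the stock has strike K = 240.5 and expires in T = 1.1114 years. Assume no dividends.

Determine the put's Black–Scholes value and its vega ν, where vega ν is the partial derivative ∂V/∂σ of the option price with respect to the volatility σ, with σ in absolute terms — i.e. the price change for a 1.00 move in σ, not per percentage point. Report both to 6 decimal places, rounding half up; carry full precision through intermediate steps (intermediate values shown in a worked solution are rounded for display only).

σ√T = 0.393·√1.1114 = 0.414312
d₁ = (ln(S/K) + (r+σ²/2)T) / (σ√T) = (ln(213.65/240.5) + (0.0643+0.393²/2)·1.1114) / 0.414312 = (-0.118381 + 0.157290) / 0.414312 = 0.093913
d₂ = d₁ − σ√T = 0.093913 − 0.414312 = -0.320399
e^{−rT} = e^{−0.0643·1.1114} = 0.931031
N(−d₁) = 0.462589,  N(−d₂) = 0.625667
Put price V = K·e^{−rT}·N(−d₂) − S·N(−d₁) = 140.094915 − 98.832148 = 41.262767
φ(d₁) = (1/√(2π))·e^{−d₁²/2} = 0.397187
ν = S·φ(d₁)·√T = 89.460843

price = 41.262767
ν = 89.460843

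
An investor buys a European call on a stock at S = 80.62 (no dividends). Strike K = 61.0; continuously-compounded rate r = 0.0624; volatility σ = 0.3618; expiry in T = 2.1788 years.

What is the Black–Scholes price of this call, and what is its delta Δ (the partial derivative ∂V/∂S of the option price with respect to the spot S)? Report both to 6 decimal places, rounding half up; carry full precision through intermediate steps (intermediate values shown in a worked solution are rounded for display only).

σ√T = 0.3618·√2.1788 = 0.534044
d₁ = (ln(S/K) + (r+σ²/2)T) / (σ√T) = (ln(80.62/61.0) + (0.0624+0.3618²/2)·2.1788) / 0.534044 = (0.278873 + 0.278559) / 0.534044 = 1.043793
d₂ = d₁ − σ√T = 1.043793 − 0.534044 = 0.509749
e^{−rT} = e^{−0.0624·2.1788} = 0.872880
N(d₁) = 0.851709,  N(d₂) = 0.694886
Call price V = S·N(d₁) − K·e^{−rT}·N(d₂) = 68.664813 − 36.999693 = 31.665119
Δ = N(d₁) = 0.851709

price = 31.665119
Δ = 0.851709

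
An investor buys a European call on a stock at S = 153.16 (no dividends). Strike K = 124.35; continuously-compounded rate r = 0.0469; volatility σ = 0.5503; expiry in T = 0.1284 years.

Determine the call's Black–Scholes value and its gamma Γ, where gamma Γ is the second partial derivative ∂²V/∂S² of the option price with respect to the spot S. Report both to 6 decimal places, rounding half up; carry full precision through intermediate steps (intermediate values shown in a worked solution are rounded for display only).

price = 31.459465
Γ = 0.006539

σ√T = 0.5503·√0.1284 = 0.197189
d₁ = (ln(S/K) + (r+σ²/2)T) / (σ√T) = (ln(153.16/124.35) + (0.0469+0.5503²/2)·0.1284) / 0.197189 = (0.208383 + 0.025464) / 0.197189 = 1.185903
d₂ = d₁ − σ√T = 1.185903 − 0.197189 = 0.988714
e^{−rT} = e^{−0.0469·0.1284} = 0.993996
N(d₁) = 0.882170,  N(d₂) = 0.838598
Call price V = S·N(d₁) − K·e^{−rT}·N(d₂) = 135.113101 − 103.653636 = 31.459465
φ(d₁) = (1/√(2π))·e^{−d₁²/2} = 0.197479
Γ = φ(d₁) / (S·σ·√T) = 0.006539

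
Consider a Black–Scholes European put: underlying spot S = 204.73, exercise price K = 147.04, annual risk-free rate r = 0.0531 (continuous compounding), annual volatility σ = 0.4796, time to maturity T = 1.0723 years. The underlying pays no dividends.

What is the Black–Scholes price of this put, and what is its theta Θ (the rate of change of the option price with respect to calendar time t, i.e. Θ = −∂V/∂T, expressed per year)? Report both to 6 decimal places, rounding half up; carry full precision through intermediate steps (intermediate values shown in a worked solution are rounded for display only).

price = 10.220936
Θ = -8.943179

σ√T = 0.4796·√1.0723 = 0.496635
d₁ = (ln(S/K) + (r+σ²/2)T) / (σ√T) = (ln(204.73/147.04) + (0.0531+0.4796²/2)·1.0723) / 0.496635 = (0.330987 + 0.180262) / 0.496635 = 1.029427
d₂ = d₁ − σ√T = 1.029427 − 0.496635 = 0.532792
e^{−rT} = e^{−0.0531·1.0723} = 0.944652
N(−d₁) = 0.151639,  N(−d₂) = 0.297089
Put price V = K·e^{−rT}·N(−d₂) − S·N(−d₁) = 41.266080 − 31.045143 = 10.220936
φ(d₁) = (1/√(2π))·e^{−d₁²/2} = 0.234852
Θ = −S·φ(d₁)·σ/(2√T) + r·K·e^{−rT}·N(−d₂) = −11.134408 + 2.191229 = -8.943179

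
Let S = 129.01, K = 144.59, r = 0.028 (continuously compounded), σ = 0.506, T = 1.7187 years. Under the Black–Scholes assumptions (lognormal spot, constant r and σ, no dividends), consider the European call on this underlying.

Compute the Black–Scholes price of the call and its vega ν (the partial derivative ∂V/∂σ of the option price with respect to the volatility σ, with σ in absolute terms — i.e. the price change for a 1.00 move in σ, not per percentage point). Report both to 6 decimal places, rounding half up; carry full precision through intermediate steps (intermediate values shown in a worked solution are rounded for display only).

price = 30.438817
ν = 65.676482

σ√T = 0.506·√1.7187 = 0.663362
d₁ = (ln(S/K) + (r+σ²/2)T) / (σ√T) = (ln(129.01/144.59) + (0.028+0.506²/2)·1.7187) / 0.663362 = (-0.114012 + 0.268148) / 0.663362 = 0.232356
d₂ = d₁ − σ√T = 0.232356 − 0.663362 = -0.431006
e^{−rT} = e^{−0.028·1.7187} = 0.953016
N(d₁) = 0.591869,  N(d₂) = 0.333232
Call price V = S·N(d₁) − K·e^{−rT}·N(d₂) = 76.357034 − 45.918217 = 30.438817
φ(d₁) = (1/√(2π))·e^{−d₁²/2} = 0.388317
ν = S·φ(d₁)·√T = 65.676482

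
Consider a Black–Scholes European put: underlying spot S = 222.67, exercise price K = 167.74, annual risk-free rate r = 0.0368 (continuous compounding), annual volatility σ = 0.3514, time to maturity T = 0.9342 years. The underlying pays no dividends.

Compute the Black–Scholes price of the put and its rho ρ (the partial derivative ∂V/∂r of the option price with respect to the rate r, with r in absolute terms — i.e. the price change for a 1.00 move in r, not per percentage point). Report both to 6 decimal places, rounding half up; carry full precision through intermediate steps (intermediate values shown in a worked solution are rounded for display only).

price = 6.017698
ρ = -33.613079

σ√T = 0.3514·√0.9342 = 0.339642
d₁ = (ln(S/K) + (r+σ²/2)T) / (σ√T) = (ln(222.67/167.74) + (0.0368+0.3514²/2)·0.9342) / 0.339642 = (0.283276 + 0.092057) / 0.339642 = 1.105082
d₂ = d₁ − σ√T = 1.105082 − 0.339642 = 0.765440
e^{−rT} = e^{−0.0368·0.9342} = 0.966206
N(−d₁) = 0.134562,  N(−d₂) = 0.222005
Put price V = K·e^{−rT}·N(−d₂) − S·N(−d₁) = 35.980603 − 29.962905 = 6.017698
ρ = −K·T·e^{−rT}·N(−d₂) = -33.613079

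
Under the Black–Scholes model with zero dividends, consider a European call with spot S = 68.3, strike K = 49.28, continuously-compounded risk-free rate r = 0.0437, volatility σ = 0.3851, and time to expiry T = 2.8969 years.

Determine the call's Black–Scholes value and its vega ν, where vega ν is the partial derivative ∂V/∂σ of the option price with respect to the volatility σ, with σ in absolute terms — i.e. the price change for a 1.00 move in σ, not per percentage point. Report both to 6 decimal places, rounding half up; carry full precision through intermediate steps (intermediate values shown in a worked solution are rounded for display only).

σ√T = 0.3851·√2.8969 = 0.655451
d₁ = (ln(S/K) + (r+σ²/2)T) / (σ√T) = (ln(68.3/49.28) + (0.0437+0.3851²/2)·2.8969) / 0.655451 = (0.326391 + 0.341403) / 0.655451 = 1.018831
d₂ = d₁ − σ√T = 1.018831 − 0.655451 = 0.363380
e^{−rT} = e^{−0.0437·2.8969} = 0.881091
N(d₁) = 0.845858,  N(d₂) = 0.641840
Call price V = S·N(d₁) − K·e^{−rT}·N(d₂) = 57.772133 − 27.868774 = 29.903358
φ(d₁) = (1/√(2π))·e^{−d₁²/2} = 0.237415
ν = S·φ(d₁)·√T = 27.599103

price = 29.903358
ν = 27.599103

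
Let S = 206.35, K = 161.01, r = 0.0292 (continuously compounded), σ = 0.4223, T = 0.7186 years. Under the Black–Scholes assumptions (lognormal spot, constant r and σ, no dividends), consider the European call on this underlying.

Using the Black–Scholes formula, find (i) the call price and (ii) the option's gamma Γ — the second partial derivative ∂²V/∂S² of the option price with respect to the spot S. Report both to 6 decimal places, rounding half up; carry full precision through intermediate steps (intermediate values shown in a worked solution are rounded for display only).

σ√T = 0.4223·√0.7186 = 0.357985
d₁ = (ln(S/K) + (r+σ²/2)T) / (σ√T) = (ln(206.35/161.01) + (0.0292+0.4223²/2)·0.7186) / 0.357985 = (0.248107 + 0.085060) / 0.357985 = 0.930673
d₂ = d₁ − σ√T = 0.930673 − 0.357985 = 0.572688
e^{−rT} = e^{−0.0292·0.7186} = 0.979235
N(d₁) = 0.823989,  N(d₂) = 0.716572
Call price V = S·N(d₁) − K·e^{−rT}·N(d₂) = 170.030072 − 112.979575 = 57.050497
φ(d₁) = (1/√(2π))·e^{−d₁²/2} = 0.258718
Γ = φ(d₁) / (S·σ·√T) = 0.003502

price = 57.050497
Γ = 0.003502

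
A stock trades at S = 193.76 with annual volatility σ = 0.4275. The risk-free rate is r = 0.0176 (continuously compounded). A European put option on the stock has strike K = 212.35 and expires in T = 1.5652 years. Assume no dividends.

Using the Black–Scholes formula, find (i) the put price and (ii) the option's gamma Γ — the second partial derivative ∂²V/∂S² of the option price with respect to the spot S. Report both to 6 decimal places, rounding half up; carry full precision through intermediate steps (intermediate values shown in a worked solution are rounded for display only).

σ√T = 0.4275·√1.5652 = 0.534837
d₁ = (ln(S/K) + (r+σ²/2)T) / (σ√T) = (ln(193.76/212.35) + (0.0176+0.4275²/2)·1.5652) / 0.534837 = (-0.091616 + 0.170573) / 0.534837 = 0.147628
d₂ = d₁ − σ√T = 0.147628 − 0.534837 = -0.387208
e^{−rT} = e^{−0.0176·1.5652} = 0.972828
N(−d₁) = 0.441318,  N(−d₂) = 0.650699
Put price V = K·e^{−rT}·N(−d₂) − S·N(−d₁) = 134.421473 − 85.509790 = 48.911683
φ(d₁) = (1/√(2π))·e^{−d₁²/2} = 0.394619
Γ = φ(d₁) / (S·σ·√T) = 0.003808

price = 48.911683
Γ = 0.003808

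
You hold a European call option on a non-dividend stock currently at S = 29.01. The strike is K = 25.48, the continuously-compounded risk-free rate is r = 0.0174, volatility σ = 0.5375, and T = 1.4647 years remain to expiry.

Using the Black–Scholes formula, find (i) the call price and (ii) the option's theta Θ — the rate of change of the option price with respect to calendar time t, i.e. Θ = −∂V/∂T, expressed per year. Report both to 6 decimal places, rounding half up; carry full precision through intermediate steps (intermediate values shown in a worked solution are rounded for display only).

σ√T = 0.5375·√1.4647 = 0.650508
d₁ = (ln(S/K) + (r+σ²/2)T) / (σ√T) = (ln(29.01/25.48) + (0.0174+0.5375²/2)·1.4647) / 0.650508 = (0.129747 + 0.237066) / 0.650508 = 0.563887
d₂ = d₁ − σ√T = 0.563887 − 0.650508 = -0.086621
e^{−rT} = e^{−0.0174·1.4647} = 0.974836
N(d₁) = 0.713584,  N(d₂) = 0.465486
Call price V = S·N(d₁) − K·e^{−rT}·N(d₂) = 20.701084 − 11.562132 = 9.138952
φ(d₁) = (1/√(2π))·e^{−d₁²/2} = 0.340302
Θ = −S·φ(d₁)·σ/(2√T) − r·K·e^{−rT}·N(d₂) = −2.192229 − 0.201181 = -2.393410

price = 9.138952
Θ = -2.393410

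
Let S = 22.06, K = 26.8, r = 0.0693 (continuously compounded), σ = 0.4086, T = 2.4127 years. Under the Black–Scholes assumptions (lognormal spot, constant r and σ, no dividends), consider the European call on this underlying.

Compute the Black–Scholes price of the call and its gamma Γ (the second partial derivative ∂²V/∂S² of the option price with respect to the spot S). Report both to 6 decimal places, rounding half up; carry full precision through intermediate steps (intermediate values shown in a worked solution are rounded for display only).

price = 5.267821
Γ = 0.027443

σ√T = 0.4086·√2.4127 = 0.634673
d₁ = (ln(S/K) + (r+σ²/2)T) / (σ√T) = (ln(22.06/26.8) + (0.0693+0.4086²/2)·2.4127) / 0.634673 = (-0.194636 + 0.368605) / 0.634673 = 0.274108
d₂ = d₁ − σ√T = 0.274108 − 0.634673 = -0.360565
e^{−rT} = e^{−0.0693·2.4127} = 0.846030
N(d₁) = 0.607999,  N(d₂) = 0.359212
Call price V = S·N(d₁) − K·e^{−rT}·N(d₂) = 13.412465 − 8.144644 = 5.267821
φ(d₁) = (1/√(2π))·e^{−d₁²/2} = 0.384233
Γ = φ(d₁) / (S·σ·√T) = 0.027443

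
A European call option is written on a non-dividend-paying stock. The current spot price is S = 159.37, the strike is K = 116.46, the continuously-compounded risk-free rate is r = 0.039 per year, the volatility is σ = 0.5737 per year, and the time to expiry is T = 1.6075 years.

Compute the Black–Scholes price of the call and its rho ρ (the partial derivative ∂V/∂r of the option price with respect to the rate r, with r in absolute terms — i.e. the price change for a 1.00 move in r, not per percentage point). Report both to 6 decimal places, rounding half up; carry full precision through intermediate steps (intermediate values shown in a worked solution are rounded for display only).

price = 67.854859
ρ = 98.659299

σ√T = 0.5737·√1.6075 = 0.727378
d₁ = (ln(S/K) + (r+σ²/2)T) / (σ√T) = (ln(159.37/116.46) + (0.039+0.5737²/2)·1.6075) / 0.727378 = (0.313681 + 0.327232) / 0.727378 = 0.881127
d₂ = d₁ − σ√T = 0.881127 − 0.727378 = 0.153749
e^{−rT} = e^{−0.039·1.6075} = 0.939232
N(d₁) = 0.810875,  N(d₂) = 0.561096
Call price V = S·N(d₁) − K·e^{−rT}·N(d₂) = 129.229228 − 61.374370 = 67.854859
ρ = K·T·e^{−rT}·N(d₂) = 98.659299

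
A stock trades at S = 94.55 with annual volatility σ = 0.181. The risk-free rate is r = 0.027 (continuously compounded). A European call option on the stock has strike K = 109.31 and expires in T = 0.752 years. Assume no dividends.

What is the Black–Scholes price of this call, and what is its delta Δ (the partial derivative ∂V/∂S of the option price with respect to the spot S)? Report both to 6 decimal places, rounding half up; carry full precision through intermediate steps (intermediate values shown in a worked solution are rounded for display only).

σ√T = 0.181·√0.752 = 0.156959
d₁ = (ln(S/K) + (r+σ²/2)T) / (σ√T) = (ln(94.55/109.31) + (0.027+0.181²/2)·0.752) / 0.156959 = (-0.145059 + 0.032622) / 0.156959 = -0.716344
d₂ = d₁ − σ√T = -0.716344 − 0.156959 = -0.873303
e^{−rT} = e^{−0.027·0.752} = 0.979901
N(d₁) = 0.236890,  N(d₂) = 0.191249
Call price V = S·N(d₁) − K·e^{−rT}·N(d₂) = 22.397904 − 20.485231 = 1.912672
Δ = N(d₁) = 0.236890

price = 1.912672
Δ = 0.236890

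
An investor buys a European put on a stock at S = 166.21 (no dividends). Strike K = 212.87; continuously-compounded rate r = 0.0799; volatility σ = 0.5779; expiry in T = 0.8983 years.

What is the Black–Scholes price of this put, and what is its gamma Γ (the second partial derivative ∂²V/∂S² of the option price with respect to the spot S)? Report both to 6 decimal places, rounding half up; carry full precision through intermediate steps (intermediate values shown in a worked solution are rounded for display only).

price = 57.220866
Γ = 0.004377

σ√T = 0.5779·√0.8983 = 0.547726
d₁ = (ln(S/K) + (r+σ²/2)T) / (σ√T) = (ln(166.21/212.87) + (0.0799+0.5779²/2)·0.8983) / 0.547726 = (-0.247430 + 0.221776) / 0.547726 = -0.046836
d₂ = d₁ − σ√T = -0.046836 − 0.547726 = -0.594562
e^{−rT} = e^{−0.0799·0.8983} = 0.930741
N(−d₁) = 0.518678,  N(−d₂) = 0.723932
Put price V = K·e^{−rT}·N(−d₂) − S·N(−d₁) = 143.430368 − 86.209503 = 57.220866
φ(d₁) = (1/√(2π))·e^{−d₁²/2} = 0.398505
Γ = φ(d₁) / (S·σ·√T) = 0.004377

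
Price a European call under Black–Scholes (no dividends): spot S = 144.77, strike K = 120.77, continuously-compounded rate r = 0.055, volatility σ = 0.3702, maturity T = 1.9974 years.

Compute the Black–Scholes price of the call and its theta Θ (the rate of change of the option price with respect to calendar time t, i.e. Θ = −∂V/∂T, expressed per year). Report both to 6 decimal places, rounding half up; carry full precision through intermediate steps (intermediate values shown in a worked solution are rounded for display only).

price = 48.202633
Θ = -9.078856

σ√T = 0.3702·√1.9974 = 0.523201
d₁ = (ln(S/K) + (r+σ²/2)T) / (σ√T) = (ln(144.77/120.77) + (0.055+0.3702²/2)·1.9974) / 0.523201 = (0.181258 + 0.246727) / 0.523201 = 0.818012
d₂ = d₁ − σ√T = 0.818012 − 0.523201 = 0.294811
e^{−rT} = e^{−0.055·1.9974} = 0.895962
N(d₁) = 0.793325,  N(d₂) = 0.615931
Call price V = S·N(d₁) − K·e^{−rT}·N(d₂) = 114.849650 − 66.647018 = 48.202633
φ(d₁) = (1/√(2π))·e^{−d₁²/2} = 0.285501
Θ = −S·φ(d₁)·σ/(2√T) − r·K·e^{−rT}·N(d₂) = −5.413270 − 3.665586 = -9.078856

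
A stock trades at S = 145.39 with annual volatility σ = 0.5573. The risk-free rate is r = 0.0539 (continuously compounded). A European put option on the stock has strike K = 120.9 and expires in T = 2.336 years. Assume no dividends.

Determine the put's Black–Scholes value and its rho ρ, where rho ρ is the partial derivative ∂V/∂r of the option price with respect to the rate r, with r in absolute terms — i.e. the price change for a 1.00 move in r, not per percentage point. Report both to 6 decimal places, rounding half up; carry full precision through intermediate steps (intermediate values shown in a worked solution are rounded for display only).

σ√T = 0.5573·√2.336 = 0.851776
d₁ = (ln(S/K) + (r+σ²/2)T) / (σ√T) = (ln(145.39/120.9) + (0.0539+0.5573²/2)·2.336) / 0.851776 = (0.184456 + 0.488672) / 0.851776 = 0.790264
d₂ = d₁ − σ√T = 0.790264 − 0.851776 = -0.061512
e^{−rT} = e^{−0.0539·2.336} = 0.881694
N(−d₁) = 0.214687,  N(−d₂) = 0.524524
Put price V = K·e^{−rT}·N(−d₂) − S·N(−d₁) = 55.912621 − 31.213329 = 24.699292
ρ = −K·T·e^{−rT}·N(−d₂) = -130.611883

price = 24.699292
ρ = -130.611883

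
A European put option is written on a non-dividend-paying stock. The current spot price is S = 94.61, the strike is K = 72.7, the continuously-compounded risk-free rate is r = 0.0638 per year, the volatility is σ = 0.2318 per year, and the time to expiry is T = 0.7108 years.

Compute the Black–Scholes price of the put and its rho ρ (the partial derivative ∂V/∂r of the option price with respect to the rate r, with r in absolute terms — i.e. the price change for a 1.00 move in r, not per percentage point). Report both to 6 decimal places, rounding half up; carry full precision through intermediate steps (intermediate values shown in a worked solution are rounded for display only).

σ√T = 0.2318·√0.7108 = 0.195428
d₁ = (ln(S/K) + (r+σ²/2)T) / (σ√T) = (ln(94.61/72.7) + (0.0638+0.2318²/2)·0.7108) / 0.195428 = (0.263422 + 0.064445) / 0.195428 = 1.677685
d₂ = d₁ − σ√T = 1.677685 − 0.195428 = 1.482257
e^{−rT} = e^{−0.0638·0.7108} = 0.955664
N(−d₁) = 0.046704,  N(−d₂) = 0.069136
Put price V = K·e^{−rT}·N(−d₂) − S·N(−d₁) = 4.803343 − 4.418693 = 0.384650
ρ = −K·T·e^{−rT}·N(−d₂) = -3.414216

price = 0.384650
ρ = -3.414216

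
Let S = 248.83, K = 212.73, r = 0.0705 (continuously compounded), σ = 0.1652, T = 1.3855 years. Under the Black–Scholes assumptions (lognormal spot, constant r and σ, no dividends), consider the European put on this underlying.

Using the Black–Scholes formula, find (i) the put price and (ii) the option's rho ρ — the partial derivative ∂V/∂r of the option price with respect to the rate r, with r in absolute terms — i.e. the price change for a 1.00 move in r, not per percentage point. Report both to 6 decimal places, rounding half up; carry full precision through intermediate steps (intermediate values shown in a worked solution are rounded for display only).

σ√T = 0.1652·√1.3855 = 0.194452
d₁ = (ln(S/K) + (r+σ²/2)T) / (σ√T) = (ln(248.83/212.73) + (0.0705+0.1652²/2)·1.3855) / 0.194452 = (0.156746 + 0.116584) / 0.194452 = 1.405639
d₂ = d₁ − σ√T = 1.405639 − 0.194452 = 1.211186
e^{−rT} = e^{−0.0705·1.3855} = 0.906941
N(−d₁) = 0.079916,  N(−d₂) = 0.112912
Put price V = K·e^{−rT}·N(−d₂) − S·N(−d₁) = 21.784523 − 19.885433 = 1.899090
ρ = −K·T·e^{−rT}·N(−d₂) = -30.182456

price = 1.899090
ρ = -30.182456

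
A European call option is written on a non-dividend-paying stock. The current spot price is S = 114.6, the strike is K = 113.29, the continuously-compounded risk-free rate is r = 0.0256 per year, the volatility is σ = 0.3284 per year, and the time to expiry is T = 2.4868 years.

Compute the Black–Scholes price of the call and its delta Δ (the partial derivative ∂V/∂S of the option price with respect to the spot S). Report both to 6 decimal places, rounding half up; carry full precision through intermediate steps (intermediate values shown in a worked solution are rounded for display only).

σ√T = 0.3284·√2.4868 = 0.517873
d₁ = (ln(S/K) + (r+σ²/2)T) / (σ√T) = (ln(114.6/113.29) + (0.0256+0.3284²/2)·2.4868) / 0.517873 = (0.011497 + 0.197758) / 0.517873 = 0.404067
d₂ = d₁ − σ√T = 0.404067 − 0.517873 = -0.113807
e^{−rT} = e^{−0.0256·2.4868} = 0.938322
N(d₁) = 0.656918,  N(d₂) = 0.454696
Call price V = S·N(d₁) − K·e^{−rT}·N(d₂) = 75.282823 − 48.335273 = 26.947549
Δ = N(d₁) = 0.656918

price = 26.947549
Δ = 0.656918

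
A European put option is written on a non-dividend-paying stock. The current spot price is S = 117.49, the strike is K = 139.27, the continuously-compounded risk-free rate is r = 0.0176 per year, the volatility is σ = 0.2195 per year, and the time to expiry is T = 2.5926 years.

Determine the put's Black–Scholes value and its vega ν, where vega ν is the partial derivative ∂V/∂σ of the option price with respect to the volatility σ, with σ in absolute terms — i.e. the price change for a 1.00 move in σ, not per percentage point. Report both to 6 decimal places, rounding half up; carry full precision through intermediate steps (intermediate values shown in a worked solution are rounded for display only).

σ√T = 0.2195·√2.5926 = 0.353429
d₁ = (ln(S/K) + (r+σ²/2)T) / (σ√T) = (ln(117.49/139.27) + (0.0176+0.2195²/2)·2.5926) / 0.353429 = (-0.170061 + 0.108086) / 0.353429 = -0.175355
d₂ = d₁ − σ√T = -0.175355 − 0.353429 = -0.528784
e^{−rT} = e^{−0.0176·2.5926} = 0.955396
N(−d₁) = 0.569600,  N(−d₂) = 0.701522
Put price V = K·e^{−rT}·N(−d₂) − S·N(−d₁) = 93.343115 − 66.922250 = 26.420865
φ(d₁) = (1/√(2π))·e^{−d₁²/2} = 0.392856
ν = S·φ(d₁)·√T = 74.319300

price = 26.420865
ν = 74.319300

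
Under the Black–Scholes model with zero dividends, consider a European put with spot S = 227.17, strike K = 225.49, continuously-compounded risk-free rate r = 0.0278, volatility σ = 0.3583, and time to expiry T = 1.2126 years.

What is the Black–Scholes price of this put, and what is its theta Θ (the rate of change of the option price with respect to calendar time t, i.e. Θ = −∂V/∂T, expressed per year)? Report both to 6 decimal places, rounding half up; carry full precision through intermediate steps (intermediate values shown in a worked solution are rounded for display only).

σ√T = 0.3583·√1.2126 = 0.394553
d₁ = (ln(S/K) + (r+σ²/2)T) / (σ√T) = (ln(227.17/225.49) + (0.0278+0.3583²/2)·1.2126) / 0.394553 = (0.007423 + 0.111546) / 0.394553 = 0.301529
d₂ = d₁ − σ√T = 0.301529 − 0.394553 = -0.093024
e^{−rT} = e^{−0.0278·1.2126} = 0.966852
N(−d₁) = 0.381506,  N(−d₂) = 0.537058
Put price V = K·e^{−rT}·N(−d₂) − S·N(−d₁) = 117.086862 − 86.666623 = 30.420239
φ(d₁) = (1/√(2π))·e^{−d₁²/2} = 0.381212
Θ = −S·φ(d₁)·σ/(2√T) + r·K·e^{−rT}·N(−d₂) = −14.088868 + 3.255015 = -10.833853

price = 30.420239
Θ = -10.833853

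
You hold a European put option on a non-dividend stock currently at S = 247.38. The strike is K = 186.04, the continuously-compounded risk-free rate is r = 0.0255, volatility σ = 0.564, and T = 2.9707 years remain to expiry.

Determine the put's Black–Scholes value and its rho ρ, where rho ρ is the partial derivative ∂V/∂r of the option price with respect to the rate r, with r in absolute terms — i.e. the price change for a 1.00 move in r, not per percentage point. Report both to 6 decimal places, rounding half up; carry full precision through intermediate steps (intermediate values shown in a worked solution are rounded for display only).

σ√T = 0.564·√2.9707 = 0.972095
d₁ = (ln(S/K) + (r+σ²/2)T) / (σ√T) = (ln(247.38/186.04) + (0.0255+0.564²/2)·2.9707) / 0.972095 = (0.284964 + 0.548237) / 0.972095 = 0.857119
d₂ = d₁ − σ√T = 0.857119 − 0.972095 = -0.114976
e^{−rT} = e^{−0.0255·2.9707} = 0.927045
N(−d₁) = 0.195690,  N(−d₂) = 0.545768
Put price V = K·e^{−rT}·N(−d₂) − S·N(−d₁) = 94.127205 − 48.409686 = 45.717519
ρ = −K·T·e^{−rT}·N(−d₂) = -279.623688

price = 45.717519
ρ = -279.623688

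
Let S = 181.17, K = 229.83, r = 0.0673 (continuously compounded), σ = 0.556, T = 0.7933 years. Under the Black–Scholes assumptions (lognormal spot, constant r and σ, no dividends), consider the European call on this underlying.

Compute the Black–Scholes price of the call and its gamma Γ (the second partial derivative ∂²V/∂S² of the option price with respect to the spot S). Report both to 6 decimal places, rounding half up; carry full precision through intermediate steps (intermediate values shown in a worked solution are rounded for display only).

price = 23.277969
Γ = 0.004412

σ√T = 0.556·√0.7933 = 0.495215
d₁ = (ln(S/K) + (r+σ²/2)T) / (σ√T) = (ln(181.17/229.83) + (0.0673+0.556²/2)·0.7933) / 0.495215 = (-0.237904 + 0.176008) / 0.495215 = -0.124989
d₂ = d₁ − σ√T = -0.124989 − 0.495215 = -0.620203
e^{−rT} = e^{−0.0673·0.7933} = 0.948011
N(d₁) = 0.450266,  N(d₂) = 0.267562
Call price V = S·N(d₁) − K·e^{−rT}·N(d₂) = 81.574741 − 58.296773 = 23.277969
φ(d₁) = (1/√(2π))·e^{−d₁²/2} = 0.395838
Γ = φ(d₁) / (S·σ·√T) = 0.004412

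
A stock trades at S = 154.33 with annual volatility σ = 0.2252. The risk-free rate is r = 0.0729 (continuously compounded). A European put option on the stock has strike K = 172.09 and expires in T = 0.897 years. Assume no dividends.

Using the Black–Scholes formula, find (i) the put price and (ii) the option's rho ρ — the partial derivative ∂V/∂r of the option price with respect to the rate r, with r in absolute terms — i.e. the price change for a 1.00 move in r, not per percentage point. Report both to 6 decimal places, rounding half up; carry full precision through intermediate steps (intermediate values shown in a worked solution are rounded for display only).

σ√T = 0.2252·√0.897 = 0.213287
d₁ = (ln(S/K) + (r+σ²/2)T) / (σ√T) = (ln(154.33/172.09) + (0.0729+0.2252²/2)·0.897) / 0.213287 = (-0.108924 + 0.088137) / 0.213287 = -0.097462
d₂ = d₁ − σ√T = -0.097462 − 0.213287 = -0.310749
e^{−rT} = e^{−0.0729·0.897} = 0.936701
N(−d₁) = 0.538820,  N(−d₂) = 0.622004
Put price V = K·e^{−rT}·N(−d₂) − S·N(−d₁) = 100.265151 − 83.156141 = 17.109009
ρ = −K·T·e^{−rT}·N(−d₂) = -89.937840

price = 17.109009
ρ = -89.937840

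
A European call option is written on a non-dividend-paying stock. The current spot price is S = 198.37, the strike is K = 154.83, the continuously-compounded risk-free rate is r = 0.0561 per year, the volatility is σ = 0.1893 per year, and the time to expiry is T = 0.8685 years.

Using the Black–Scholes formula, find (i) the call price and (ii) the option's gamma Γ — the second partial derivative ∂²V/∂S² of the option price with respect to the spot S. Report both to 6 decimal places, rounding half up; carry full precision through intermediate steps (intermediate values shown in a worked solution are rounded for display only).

σ√T = 0.1893·√0.8685 = 0.176415
d₁ = (ln(S/K) + (r+σ²/2)T) / (σ√T) = (ln(198.37/154.83) + (0.0561+0.1893²/2)·0.8685) / 0.176415 = (0.247806 + 0.064284) / 0.176415 = 1.769068
d₂ = d₁ − σ√T = 1.769068 − 0.176415 = 1.592653
e^{−rT} = e^{−0.0561·0.8685} = 0.952445
N(d₁) = 0.961559,  N(d₂) = 0.944381
Call price V = S·N(d₁) − K·e^{−rT}·N(d₂) = 190.744413 − 139.265100 = 51.479313
φ(d₁) = (1/√(2π))·e^{−d₁²/2} = 0.083431
Γ = φ(d₁) / (S·σ·√T) = 0.002384

price = 51.479313
Γ = 0.002384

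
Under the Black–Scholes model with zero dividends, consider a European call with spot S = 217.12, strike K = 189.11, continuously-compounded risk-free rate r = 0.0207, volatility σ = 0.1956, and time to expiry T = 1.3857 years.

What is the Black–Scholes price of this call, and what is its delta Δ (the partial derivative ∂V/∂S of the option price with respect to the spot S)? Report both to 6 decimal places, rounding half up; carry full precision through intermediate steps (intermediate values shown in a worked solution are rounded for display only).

σ√T = 0.1956·√1.3857 = 0.230252
d₁ = (ln(S/K) + (r+σ²/2)T) / (σ√T) = (ln(217.12/189.11) + (0.0207+0.1956²/2)·1.3857) / 0.230252 = (0.138121 + 0.055192) / 0.230252 = 0.839573
d₂ = d₁ − σ√T = 0.839573 − 0.230252 = 0.609321
e^{−rT} = e^{−0.0207·1.3857} = 0.971723
N(d₁) = 0.799426,  N(d₂) = 0.728844
Call price V = S·N(d₁) − K·e^{−rT}·N(d₂) = 173.571375 − 133.934302 = 39.637073
Δ = N(d₁) = 0.799426

price = 39.637073
Δ = 0.799426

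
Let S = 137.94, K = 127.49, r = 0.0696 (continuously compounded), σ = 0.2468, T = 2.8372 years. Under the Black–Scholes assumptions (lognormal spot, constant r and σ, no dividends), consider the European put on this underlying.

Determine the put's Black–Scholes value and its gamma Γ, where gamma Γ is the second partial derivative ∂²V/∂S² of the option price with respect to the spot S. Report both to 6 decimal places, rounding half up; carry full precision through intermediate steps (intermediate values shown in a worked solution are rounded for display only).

σ√T = 0.2468·√2.8372 = 0.415710
d₁ = (ln(S/K) + (r+σ²/2)T) / (σ√T) = (ln(137.94/127.49) + (0.0696+0.2468²/2)·2.8372) / 0.415710 = (0.078781 + 0.283876) / 0.415710 = 0.872381
d₂ = d₁ − σ√T = 0.872381 − 0.415710 = 0.456671
e^{−rT} = e^{−0.0696·2.8372} = 0.820805
N(−d₁) = 0.191500,  N(−d₂) = 0.323954
Put price V = K·e^{−rT}·N(−d₂) − S·N(−d₁) = 33.899961 − 26.415545 = 7.484416
φ(d₁) = (1/√(2π))·e^{−d₁²/2} = 0.272678
Γ = φ(d₁) / (S·σ·√T) = 0.004755

price = 7.484416
Γ = 0.004755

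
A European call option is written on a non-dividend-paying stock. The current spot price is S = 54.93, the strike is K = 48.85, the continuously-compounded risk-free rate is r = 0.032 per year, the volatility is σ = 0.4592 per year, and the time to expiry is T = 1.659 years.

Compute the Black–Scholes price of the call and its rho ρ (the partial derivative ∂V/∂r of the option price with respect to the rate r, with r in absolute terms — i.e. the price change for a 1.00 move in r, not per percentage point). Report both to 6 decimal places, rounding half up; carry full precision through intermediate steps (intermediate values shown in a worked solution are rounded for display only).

price = 16.546728
ρ = 38.191749

σ√T = 0.4592·√1.659 = 0.591460
d₁ = (ln(S/K) + (r+σ²/2)T) / (σ√T) = (ln(54.93/48.85) + (0.032+0.4592²/2)·1.659) / 0.591460 = (0.117305 + 0.228000) / 0.591460 = 0.583819
d₂ = d₁ − σ√T = 0.583819 − 0.591460 = -0.007640
e^{−rT} = e^{−0.032·1.659} = 0.948297
N(d₁) = 0.720329,  N(d₂) = 0.496952
Call price V = S·N(d₁) − K·e^{−rT}·N(d₂) = 39.567674 − 23.020946 = 16.546728
ρ = K·T·e^{−rT}·N(d₂) = 38.191749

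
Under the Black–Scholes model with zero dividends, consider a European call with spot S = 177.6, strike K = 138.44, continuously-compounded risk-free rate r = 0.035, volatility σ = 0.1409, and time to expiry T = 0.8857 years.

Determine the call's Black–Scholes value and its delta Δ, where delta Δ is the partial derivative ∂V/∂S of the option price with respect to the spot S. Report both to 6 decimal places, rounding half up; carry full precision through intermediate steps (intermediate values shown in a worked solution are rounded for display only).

σ√T = 0.1409·√0.8857 = 0.132603
d₁ = (ln(S/K) + (r+σ²/2)T) / (σ√T) = (ln(177.6/138.44) + (0.035+0.1409²/2)·0.8857) / 0.132603 = (0.249097 + 0.039791) / 0.132603 = 2.178589
d₂ = d₁ − σ√T = 2.178589 − 0.132603 = 2.045986
e^{−rT} = e^{−0.035·0.8857} = 0.969476
N(d₁) = 0.985319,  N(d₂) = 0.979621
Call price V = S·N(d₁) − K·e^{−rT}·N(d₂) = 174.992638 − 131.479130 = 43.513508
Δ = N(d₁) = 0.985319

price = 43.513508
Δ = 0.985319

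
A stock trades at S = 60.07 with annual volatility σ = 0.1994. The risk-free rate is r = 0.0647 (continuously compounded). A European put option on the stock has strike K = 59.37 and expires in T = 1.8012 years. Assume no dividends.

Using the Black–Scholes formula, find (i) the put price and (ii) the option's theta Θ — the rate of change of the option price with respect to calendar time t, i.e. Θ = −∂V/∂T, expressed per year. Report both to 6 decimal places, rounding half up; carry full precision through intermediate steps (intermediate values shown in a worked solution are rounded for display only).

price = 3.065879
Θ = -0.227860

σ√T = 0.1994·√1.8012 = 0.267612
d₁ = (ln(S/K) + (r+σ²/2)T) / (σ√T) = (ln(60.07/59.37) + (0.0647+0.1994²/2)·1.8012) / 0.267612 = (0.011722 + 0.152346) / 0.267612 = 0.613078
d₂ = d₁ − σ√T = 0.613078 − 0.267612 = 0.345466
e^{−rT} = e^{−0.0647·1.8012} = 0.889997
N(−d₁) = 0.269912,  N(−d₂) = 0.364872
Put price V = K·e^{−rT}·N(−d₂) − S·N(−d₁) = 19.279509 − 16.213630 = 3.065879
φ(d₁) = (1/√(2π))·e^{−d₁²/2} = 0.330592
Θ = −S·φ(d₁)·σ/(2√T) + r·K·e^{−rT}·N(−d₂) = −1.475244 + 1.247384 = -0.227860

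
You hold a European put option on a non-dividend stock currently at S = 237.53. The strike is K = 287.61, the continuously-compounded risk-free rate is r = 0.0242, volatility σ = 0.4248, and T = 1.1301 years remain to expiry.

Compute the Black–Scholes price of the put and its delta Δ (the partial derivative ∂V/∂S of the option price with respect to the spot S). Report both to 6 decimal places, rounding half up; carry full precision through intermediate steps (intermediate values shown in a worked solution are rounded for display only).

σ√T = 0.4248·√1.1301 = 0.451589
d₁ = (ln(S/K) + (r+σ²/2)T) / (σ√T) = (ln(237.53/287.61) + (0.0242+0.4248²/2)·1.1301) / 0.451589 = (-0.191311 + 0.129315) / 0.451589 = -0.137286
d₂ = d₁ − σ√T = -0.137286 − 0.451589 = -0.588875
e^{−rT} = e^{−0.0242·1.1301} = 0.973022
N(−d₁) = 0.554598,  N(−d₂) = 0.722027
Put price V = K·e^{−rT}·N(−d₂) − S·N(−d₁) = 202.060019 − 131.733604 = 70.326415
Δ = −N(−d₁) = -0.554598

price = 70.326415
Δ = -0.554598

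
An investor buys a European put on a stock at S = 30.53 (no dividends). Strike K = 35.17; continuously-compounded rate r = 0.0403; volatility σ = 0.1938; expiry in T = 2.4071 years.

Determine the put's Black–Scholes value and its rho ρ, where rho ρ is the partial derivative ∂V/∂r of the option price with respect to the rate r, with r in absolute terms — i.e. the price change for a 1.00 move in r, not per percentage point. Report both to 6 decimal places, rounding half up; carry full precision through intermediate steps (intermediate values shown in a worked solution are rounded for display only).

σ√T = 0.1938·√2.4071 = 0.300677
d₁ = (ln(S/K) + (r+σ²/2)T) / (σ√T) = (ln(30.53/35.17) + (0.0403+0.1938²/2)·2.4071) / 0.300677 = (-0.141484 + 0.142210) / 0.300677 = 0.002414
d₂ = d₁ − σ√T = 0.002414 − 0.300677 = -0.298263
e^{−rT} = e^{−0.0403·2.4071} = 0.907550
N(−d₁) = 0.499037,  N(−d₂) = 0.617249
Put price V = K·e^{−rT}·N(−d₂) − S·N(−d₁) = 19.701686 − 15.235594 = 4.466093
ρ = −K·T·e^{−rT}·N(−d₂) = -47.423929

price = 4.466093
ρ = -47.423929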